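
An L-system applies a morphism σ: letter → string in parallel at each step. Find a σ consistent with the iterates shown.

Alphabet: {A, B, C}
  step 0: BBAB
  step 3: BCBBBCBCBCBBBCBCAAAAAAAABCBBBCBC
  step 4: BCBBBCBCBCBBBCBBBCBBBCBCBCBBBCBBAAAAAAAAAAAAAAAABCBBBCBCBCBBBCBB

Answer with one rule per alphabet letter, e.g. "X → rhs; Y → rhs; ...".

  step 3 ⇒ step 4: BCBBBCBCBCBBBCBCAAAAAAAABCBBBCBC ⇒ BC·BB·BC·BC·BC·BB·BC·BB·BC·BB·BC·BC·BC·BB·BC·BB·AA·AA·AA·AA·AA·AA·AA·AA·BC·BB·BC·BC·BC·BB·BC·BB
    A ↦ AA
    B ↦ BC
    C ↦ BB

A->AA, B->BC, C->BB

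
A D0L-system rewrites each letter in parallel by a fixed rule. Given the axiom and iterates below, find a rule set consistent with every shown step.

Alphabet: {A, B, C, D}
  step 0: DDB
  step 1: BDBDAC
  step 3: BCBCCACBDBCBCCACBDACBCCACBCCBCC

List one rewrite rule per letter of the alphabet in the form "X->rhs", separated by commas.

  step 0 ⇒ step 1: DDB ⇒ BD·BD·AC
    B ↦ AC
    D ↦ BD
    A ↦ BC  (constrained at step 1)
    C ↦ BCC  (constrained at step 1)

A->BC, B->AC, C->BCC, D->BD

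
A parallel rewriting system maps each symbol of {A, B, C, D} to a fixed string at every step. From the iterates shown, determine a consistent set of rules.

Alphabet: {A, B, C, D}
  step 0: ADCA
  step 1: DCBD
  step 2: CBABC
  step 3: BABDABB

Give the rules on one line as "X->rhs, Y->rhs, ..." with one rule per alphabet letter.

  step 2 ⇒ step 3: CBABC ⇒ B·AB·D·AB·B
    A ↦ D
    B ↦ AB
    C ↦ B
  step 0 ⇒ step 1: ADCA ⇒ D·C·B·D
    D ↦ C

A->D, B->AB, C->B, D->C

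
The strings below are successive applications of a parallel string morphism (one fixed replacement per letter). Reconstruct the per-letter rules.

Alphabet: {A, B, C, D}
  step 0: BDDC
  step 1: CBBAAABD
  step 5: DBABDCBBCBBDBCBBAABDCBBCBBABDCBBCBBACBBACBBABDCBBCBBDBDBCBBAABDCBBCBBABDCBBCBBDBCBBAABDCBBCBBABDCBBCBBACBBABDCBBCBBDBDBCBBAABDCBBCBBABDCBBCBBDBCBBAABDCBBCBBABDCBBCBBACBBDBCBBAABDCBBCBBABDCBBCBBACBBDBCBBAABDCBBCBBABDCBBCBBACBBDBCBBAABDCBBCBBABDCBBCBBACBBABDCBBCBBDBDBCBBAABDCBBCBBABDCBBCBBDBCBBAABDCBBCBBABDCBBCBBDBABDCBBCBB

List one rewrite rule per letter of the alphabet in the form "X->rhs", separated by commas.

  step 0 ⇒ step 1: BDDC ⇒ CBB·A·A·ABD
    B ↦ CBB
    C ↦ ABD
    D ↦ A
    A ↦ DB  (constrained at step 1)

A->DB, B->CBB, C->ABD, D->A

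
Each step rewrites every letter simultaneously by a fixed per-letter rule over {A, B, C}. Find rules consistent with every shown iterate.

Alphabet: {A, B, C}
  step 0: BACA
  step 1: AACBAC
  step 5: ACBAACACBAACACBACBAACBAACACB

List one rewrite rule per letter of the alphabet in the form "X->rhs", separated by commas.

  step 0 ⇒ step 1: BACA ⇒ A·AC·B·AC
    A ↦ AC
    B ↦ A
    C ↦ B

A->AC, B->A, C->B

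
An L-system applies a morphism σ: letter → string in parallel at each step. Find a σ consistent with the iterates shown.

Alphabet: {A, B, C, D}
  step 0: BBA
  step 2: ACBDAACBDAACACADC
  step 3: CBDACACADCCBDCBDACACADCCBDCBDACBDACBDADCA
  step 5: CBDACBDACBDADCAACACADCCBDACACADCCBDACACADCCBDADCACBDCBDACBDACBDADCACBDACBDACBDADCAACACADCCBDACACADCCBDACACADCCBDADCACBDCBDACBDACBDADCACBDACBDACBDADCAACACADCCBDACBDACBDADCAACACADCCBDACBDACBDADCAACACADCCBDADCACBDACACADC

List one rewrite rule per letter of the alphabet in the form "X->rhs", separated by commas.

  step 2 ⇒ step 3: ACBDAACBDAACACADC ⇒ CBD·A·CAC·ADC·CBD·CBD·A·CAC·ADC·CBD·CBD·A·CBD·A·CBD·ADC·A
    A ↦ CBD
    B ↦ CAC
    C ↦ A
    D ↦ ADC

A->CBD, B->CAC, C->A, D->ADC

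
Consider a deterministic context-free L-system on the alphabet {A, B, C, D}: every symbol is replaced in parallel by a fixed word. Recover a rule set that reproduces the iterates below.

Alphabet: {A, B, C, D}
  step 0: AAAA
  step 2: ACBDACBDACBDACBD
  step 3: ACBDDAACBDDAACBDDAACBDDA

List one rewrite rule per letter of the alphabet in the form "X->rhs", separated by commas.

A->AC, B->D, C->BD, D->A

  step 2 ⇒ step 3: ACBDACBDACBDACBD ⇒ AC·BD·D·A·AC·BD·D·A·AC·BD·D·A·AC·BD·D·A
    A ↦ AC
    B ↦ D
    C ↦ BD
    D ↦ A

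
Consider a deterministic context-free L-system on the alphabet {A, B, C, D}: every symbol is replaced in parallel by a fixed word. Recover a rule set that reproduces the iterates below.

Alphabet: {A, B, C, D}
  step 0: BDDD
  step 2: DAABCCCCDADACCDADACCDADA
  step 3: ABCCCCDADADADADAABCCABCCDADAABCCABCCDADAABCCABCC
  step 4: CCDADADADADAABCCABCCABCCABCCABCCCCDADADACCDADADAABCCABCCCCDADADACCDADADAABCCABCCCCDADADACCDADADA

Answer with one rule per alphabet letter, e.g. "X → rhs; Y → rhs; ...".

  step 3 ⇒ step 4: ABCCCCDADADADADAABCCABCCDADAABCCABCCDADAABCCABCC ⇒ C·CDA·DA·DA·DA·DA·ABC·C·ABC·C·ABC·C·ABC·C·ABC·C·C·CDA·DA·DA·C·CDA·DA·DA·ABC·C·ABC·C·C·CDA·DA·DA·C·CDA·DA·DA·ABC·C·ABC·C·C·CDA·DA·DA·C·CDA·DA·DA
    A ↦ C
    B ↦ CDA
    C ↦ DA
    D ↦ ABC

A->C, B->CDA, C->DA, D->ABC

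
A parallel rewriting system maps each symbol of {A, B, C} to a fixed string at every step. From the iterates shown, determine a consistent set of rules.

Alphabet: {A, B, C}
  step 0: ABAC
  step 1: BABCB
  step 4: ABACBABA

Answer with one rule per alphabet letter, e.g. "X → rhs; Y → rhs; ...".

  step 0 ⇒ step 1: ABAC ⇒ B·A·B·CB
    A ↦ B
    B ↦ A
    C ↦ CB

A->B, B->A, C->CB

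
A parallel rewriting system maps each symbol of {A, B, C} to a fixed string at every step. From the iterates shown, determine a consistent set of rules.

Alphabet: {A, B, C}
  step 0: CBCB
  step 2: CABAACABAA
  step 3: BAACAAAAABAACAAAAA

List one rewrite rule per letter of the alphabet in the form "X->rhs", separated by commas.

A->AA, B->CA, C->B

  step 2 ⇒ step 3: CABAACABAA ⇒ B·AA·CA·AA·AA·B·AA·CA·AA·AA
    A ↦ AA
    B ↦ CA
    C ↦ B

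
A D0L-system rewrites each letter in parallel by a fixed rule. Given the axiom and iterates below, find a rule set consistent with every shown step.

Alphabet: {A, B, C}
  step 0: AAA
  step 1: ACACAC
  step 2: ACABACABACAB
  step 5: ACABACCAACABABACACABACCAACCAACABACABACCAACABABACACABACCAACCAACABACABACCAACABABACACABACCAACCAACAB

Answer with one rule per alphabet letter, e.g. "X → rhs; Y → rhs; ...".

  step 1 ⇒ step 2: ACACAC ⇒ AC·AB·AC·AB·AC·AB
    A ↦ AC
    C ↦ AB
    B ↦ CA  (constrained at step 2)

A->AC, B->CA, C->AB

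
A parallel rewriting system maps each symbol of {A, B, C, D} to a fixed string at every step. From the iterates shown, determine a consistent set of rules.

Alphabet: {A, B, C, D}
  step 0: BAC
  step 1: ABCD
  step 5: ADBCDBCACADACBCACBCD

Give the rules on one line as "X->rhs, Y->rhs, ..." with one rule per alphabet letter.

  step 0 ⇒ step 1: BAC ⇒ A·BC·D
    A ↦ BC
    B ↦ A
    C ↦ D
    D ↦ AC  (constrained at step 1)

A->BC, B->A, C->D, D->AC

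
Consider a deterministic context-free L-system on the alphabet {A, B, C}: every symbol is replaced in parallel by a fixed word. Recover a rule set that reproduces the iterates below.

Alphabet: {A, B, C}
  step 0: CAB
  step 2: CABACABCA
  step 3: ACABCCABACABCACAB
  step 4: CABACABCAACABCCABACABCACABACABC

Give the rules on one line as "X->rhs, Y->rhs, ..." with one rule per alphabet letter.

  step 3 ⇒ step 4: ACABCCABACABCACAB ⇒ CAB·A·CAB·C·A·A·CAB·C·CAB·A·CAB·C·A·CAB·A·CAB·C
    A ↦ CAB
    B ↦ C
    C ↦ A

A->CAB, B->C, C->A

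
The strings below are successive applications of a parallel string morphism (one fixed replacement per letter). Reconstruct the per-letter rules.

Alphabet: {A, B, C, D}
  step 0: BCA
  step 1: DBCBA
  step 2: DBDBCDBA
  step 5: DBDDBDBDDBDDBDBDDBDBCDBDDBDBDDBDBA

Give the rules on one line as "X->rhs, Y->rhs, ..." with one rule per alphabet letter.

A->BA, B->D, C->BC, D->DB

  step 1 ⇒ step 2: DBCBA ⇒ DB·D·BC·D·BA
    A ↦ BA
    B ↦ D
    C ↦ BC
    D ↦ DB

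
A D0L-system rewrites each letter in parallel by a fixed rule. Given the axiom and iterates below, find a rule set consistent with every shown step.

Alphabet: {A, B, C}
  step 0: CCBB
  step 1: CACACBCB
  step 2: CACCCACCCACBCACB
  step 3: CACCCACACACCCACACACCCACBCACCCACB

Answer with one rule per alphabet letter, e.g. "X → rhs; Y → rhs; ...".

A->CC, B->CB, C->CA

  step 2 ⇒ step 3: CACCCACCCACBCACB ⇒ CA·CC·CA·CA·CA·CC·CA·CA·CA·CC·CA·CB·CA·CC·CA·CB
    A ↦ CC
    B ↦ CB
    C ↦ CA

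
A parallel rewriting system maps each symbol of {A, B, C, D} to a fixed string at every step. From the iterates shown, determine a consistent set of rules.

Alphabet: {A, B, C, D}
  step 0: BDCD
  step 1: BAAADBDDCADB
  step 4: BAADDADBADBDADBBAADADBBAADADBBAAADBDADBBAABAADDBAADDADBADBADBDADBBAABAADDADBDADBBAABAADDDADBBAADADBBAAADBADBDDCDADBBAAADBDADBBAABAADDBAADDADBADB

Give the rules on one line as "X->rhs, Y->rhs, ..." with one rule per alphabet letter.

A->D, B->BAA, C->DDC, D->ADB

  step 0 ⇒ step 1: BDCD ⇒ BAA·ADB·DDC·ADB
    B ↦ BAA
    C ↦ DDC
    D ↦ ADB
    A ↦ D  (constrained at step 1)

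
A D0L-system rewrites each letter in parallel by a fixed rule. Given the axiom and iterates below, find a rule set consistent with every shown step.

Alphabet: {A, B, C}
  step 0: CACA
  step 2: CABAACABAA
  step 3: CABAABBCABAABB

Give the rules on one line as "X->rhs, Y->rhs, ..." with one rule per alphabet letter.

  step 2 ⇒ step 3: CABAACABAA ⇒ CA·B·AA·B·B·CA·B·AA·B·B
    A ↦ B
    B ↦ AA
    C ↦ CA

A->B, B->AA, C->CA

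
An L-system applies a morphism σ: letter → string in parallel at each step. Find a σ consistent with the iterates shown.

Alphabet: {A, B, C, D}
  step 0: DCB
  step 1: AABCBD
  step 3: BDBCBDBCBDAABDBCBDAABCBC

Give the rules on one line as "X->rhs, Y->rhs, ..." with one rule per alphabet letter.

  step 0 ⇒ step 1: DCB ⇒ AA·BC·BD
    B ↦ BD
    C ↦ BC
    D ↦ AA
    A ↦ BC  (constrained at step 1)

A->BC, B->BD, C->BC, D->AA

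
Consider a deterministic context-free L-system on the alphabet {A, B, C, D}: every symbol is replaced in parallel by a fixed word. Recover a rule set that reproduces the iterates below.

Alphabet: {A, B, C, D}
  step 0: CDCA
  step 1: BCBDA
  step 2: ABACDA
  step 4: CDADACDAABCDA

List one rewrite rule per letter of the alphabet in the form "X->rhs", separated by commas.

A->DA, B->A, C->B, D->C

  step 1 ⇒ step 2: BCBDA ⇒ A·B·A·C·DA
    A ↦ DA
    B ↦ A
    C ↦ B
    D ↦ C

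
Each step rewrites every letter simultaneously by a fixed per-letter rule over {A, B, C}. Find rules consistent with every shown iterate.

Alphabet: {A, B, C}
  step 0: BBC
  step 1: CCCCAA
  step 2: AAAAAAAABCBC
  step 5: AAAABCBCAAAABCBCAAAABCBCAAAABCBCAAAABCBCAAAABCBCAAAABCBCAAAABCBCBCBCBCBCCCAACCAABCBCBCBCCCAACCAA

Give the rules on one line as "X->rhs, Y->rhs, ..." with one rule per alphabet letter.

A->BC, B->CC, C->AA

  step 1 ⇒ step 2: CCCCAA ⇒ AA·AA·AA·AA·BC·BC
    A ↦ BC
    C ↦ AA
  step 0 ⇒ step 1: BBC ⇒ CC·CC·AA
    B ↦ CC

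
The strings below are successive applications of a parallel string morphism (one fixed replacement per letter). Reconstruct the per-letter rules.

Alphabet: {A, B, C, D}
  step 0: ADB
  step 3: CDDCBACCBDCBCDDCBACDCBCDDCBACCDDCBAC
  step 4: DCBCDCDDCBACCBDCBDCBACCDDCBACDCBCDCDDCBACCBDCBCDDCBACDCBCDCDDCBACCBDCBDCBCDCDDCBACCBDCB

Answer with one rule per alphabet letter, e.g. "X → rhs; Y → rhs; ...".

A->CB, B->AC, C->DCB, D->CD

  step 3 ⇒ step 4: CDDCBACCBDCBCDDCBACDCBCDDCBACCDDCBAC ⇒ DCB·CD·CD·DCB·AC·CB·DCB·DCB·AC·CD·DCB·AC·DCB·CD·CD·DCB·AC·CB·DCB·CD·DCB·AC·DCB·CD·CD·DCB·AC·CB·DCB·DCB·CD·CD·DCB·AC·CB·DCB
    A ↦ CB
    B ↦ AC
    C ↦ DCB
    D ↦ CD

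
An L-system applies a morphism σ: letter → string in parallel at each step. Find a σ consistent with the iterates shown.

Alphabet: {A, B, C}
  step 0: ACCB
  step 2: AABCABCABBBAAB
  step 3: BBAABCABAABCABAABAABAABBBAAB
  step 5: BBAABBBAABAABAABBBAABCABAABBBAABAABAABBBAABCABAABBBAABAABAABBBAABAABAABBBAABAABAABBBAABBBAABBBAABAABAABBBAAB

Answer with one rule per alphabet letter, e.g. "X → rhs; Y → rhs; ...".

  step 2 ⇒ step 3: AABCABCABBBAAB ⇒ B·B·AAB·CA·B·AAB·CA·B·AAB·AAB·AAB·B·B·AAB
    A ↦ B
    B ↦ AAB
    C ↦ CA

A->B, B->AAB, C->CA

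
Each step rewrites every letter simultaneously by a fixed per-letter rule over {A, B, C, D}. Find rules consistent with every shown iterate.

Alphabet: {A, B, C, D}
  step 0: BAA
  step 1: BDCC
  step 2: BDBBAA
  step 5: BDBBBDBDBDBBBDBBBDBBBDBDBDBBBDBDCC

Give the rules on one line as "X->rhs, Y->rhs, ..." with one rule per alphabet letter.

A->C, B->BD, C->A, D->BB

  step 1 ⇒ step 2: BDCC ⇒ BD·BB·A·A
    B ↦ BD
    C ↦ A
    D ↦ BB
  step 0 ⇒ step 1: BAA ⇒ BD·C·C
    A ↦ C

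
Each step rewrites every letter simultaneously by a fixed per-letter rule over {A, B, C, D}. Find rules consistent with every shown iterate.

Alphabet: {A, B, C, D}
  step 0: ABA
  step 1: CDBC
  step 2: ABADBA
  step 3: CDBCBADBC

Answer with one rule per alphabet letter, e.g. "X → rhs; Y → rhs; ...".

  step 2 ⇒ step 3: ABADBA ⇒ C·DB·C·BA·DB·C
    A ↦ C
    B ↦ DB
    D ↦ BA
  step 1 ⇒ step 2: CDBC ⇒ A·BA·DB·A
    C ↦ A

A->C, B->DB, C->A, D->BA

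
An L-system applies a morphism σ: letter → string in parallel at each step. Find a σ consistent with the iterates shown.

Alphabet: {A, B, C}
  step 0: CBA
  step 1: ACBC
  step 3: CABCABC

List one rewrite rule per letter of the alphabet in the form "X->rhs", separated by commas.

A->BC, B->C, C->A

  step 0 ⇒ step 1: CBA ⇒ A·C·BC
    A ↦ BC
    B ↦ C
    C ↦ A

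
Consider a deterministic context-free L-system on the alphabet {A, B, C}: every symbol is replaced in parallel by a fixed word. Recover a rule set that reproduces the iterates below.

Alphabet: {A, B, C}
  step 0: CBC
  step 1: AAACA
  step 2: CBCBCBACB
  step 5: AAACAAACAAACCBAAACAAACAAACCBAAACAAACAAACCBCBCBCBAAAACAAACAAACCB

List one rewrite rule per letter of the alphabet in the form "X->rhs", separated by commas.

  step 1 ⇒ step 2: AAACA ⇒ CB·CB·CB·A·CB
    A ↦ CB
    C ↦ A
  step 0 ⇒ step 1: CBC ⇒ A·AAC·A
    B ↦ AAC

A->CB, B->AAC, C->A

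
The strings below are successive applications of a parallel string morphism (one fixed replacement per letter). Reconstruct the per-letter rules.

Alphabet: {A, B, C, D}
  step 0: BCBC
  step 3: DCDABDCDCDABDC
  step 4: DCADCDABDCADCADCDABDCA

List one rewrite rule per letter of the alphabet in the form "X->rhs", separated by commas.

A->D, B->AB, C->A, D->DC

  step 3 ⇒ step 4: DCDABDCDCDABDC ⇒ DC·A·DC·D·AB·DC·A·DC·A·DC·D·AB·DC·A
    A ↦ D
    B ↦ AB
    C ↦ A
    D ↦ DC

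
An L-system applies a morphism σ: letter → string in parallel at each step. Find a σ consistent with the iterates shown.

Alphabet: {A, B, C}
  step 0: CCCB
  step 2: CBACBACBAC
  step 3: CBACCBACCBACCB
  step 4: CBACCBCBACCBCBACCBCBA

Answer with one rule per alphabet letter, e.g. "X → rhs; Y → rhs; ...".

A->C, B->A, C->CB

  step 3 ⇒ step 4: CBACCBACCBACCB ⇒ CB·A·C·CB·CB·A·C·CB·CB·A·C·CB·CB·A
    A ↦ C
    B ↦ A
    C ↦ CB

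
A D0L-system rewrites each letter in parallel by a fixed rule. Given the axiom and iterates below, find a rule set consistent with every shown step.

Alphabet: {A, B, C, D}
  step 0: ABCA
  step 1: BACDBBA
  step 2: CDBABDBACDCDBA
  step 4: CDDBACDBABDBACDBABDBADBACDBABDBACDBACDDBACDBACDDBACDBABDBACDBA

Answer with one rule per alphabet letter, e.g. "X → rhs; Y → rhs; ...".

A->BA, B->CD, C->B, D->DBA

  step 1 ⇒ step 2: BACDBBA ⇒ CD·BA·B·DBA·CD·CD·BA
    A ↦ BA
    B ↦ CD
    C ↦ B
    D ↦ DBA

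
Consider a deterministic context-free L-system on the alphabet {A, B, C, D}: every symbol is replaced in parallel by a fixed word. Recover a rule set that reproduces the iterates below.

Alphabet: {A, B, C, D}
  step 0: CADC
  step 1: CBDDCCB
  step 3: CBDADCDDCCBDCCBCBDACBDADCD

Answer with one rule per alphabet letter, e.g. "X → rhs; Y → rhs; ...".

A->D, B->DA, C->CB, D->DC

  step 0 ⇒ step 1: CADC ⇒ CB·D·DC·CB
    A ↦ D
    C ↦ CB
    D ↦ DC
    B ↦ DA  (constrained at step 1)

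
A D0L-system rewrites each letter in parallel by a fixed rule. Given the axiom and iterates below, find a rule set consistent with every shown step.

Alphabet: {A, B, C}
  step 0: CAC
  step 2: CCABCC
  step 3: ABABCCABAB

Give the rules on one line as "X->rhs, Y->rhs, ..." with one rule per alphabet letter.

  step 2 ⇒ step 3: CCABCC ⇒ AB·AB·C·C·AB·AB
    A ↦ C
    B ↦ C
    C ↦ AB

A->C, B->C, C->AB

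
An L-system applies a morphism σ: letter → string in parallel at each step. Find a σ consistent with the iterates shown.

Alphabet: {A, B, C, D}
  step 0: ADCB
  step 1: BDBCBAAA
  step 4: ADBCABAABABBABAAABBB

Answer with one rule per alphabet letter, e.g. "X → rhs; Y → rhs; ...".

  step 0 ⇒ step 1: ADCB ⇒ B·DBC·BAA·A
    A ↦ B
    B ↦ A
    C ↦ BAA
    D ↦ DBC

A->B, B->A, C->BAA, D->DBC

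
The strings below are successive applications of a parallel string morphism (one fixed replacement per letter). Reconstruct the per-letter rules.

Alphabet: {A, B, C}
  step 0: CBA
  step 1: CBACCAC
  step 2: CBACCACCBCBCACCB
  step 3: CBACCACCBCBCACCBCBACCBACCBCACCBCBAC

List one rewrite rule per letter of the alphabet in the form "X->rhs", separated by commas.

A->CAC, B->AC, C->CB

  step 2 ⇒ step 3: CBACCACCBCBCACCB ⇒ CB·AC·CAC·CB·CB·CAC·CB·CB·AC·CB·AC·CB·CAC·CB·CB·AC
    A ↦ CAC
    B ↦ AC
    C ↦ CB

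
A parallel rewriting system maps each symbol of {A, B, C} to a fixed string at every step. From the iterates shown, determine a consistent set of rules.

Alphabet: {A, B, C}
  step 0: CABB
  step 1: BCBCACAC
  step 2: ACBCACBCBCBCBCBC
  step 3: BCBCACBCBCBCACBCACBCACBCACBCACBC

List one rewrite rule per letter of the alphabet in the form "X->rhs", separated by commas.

  step 2 ⇒ step 3: ACBCACBCBCBCBCBC ⇒ BC·BC·AC·BC·BC·BC·AC·BC·AC·BC·AC·BC·AC·BC·AC·BC
    A ↦ BC
    B ↦ AC
    C ↦ BC

A->BC, B->AC, C->BC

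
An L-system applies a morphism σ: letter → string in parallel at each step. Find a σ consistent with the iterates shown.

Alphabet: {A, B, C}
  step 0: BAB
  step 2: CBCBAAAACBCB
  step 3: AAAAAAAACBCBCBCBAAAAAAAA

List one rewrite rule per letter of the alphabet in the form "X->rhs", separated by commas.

A->CB, B->AA, C->AA

  step 2 ⇒ step 3: CBCBAAAACBCB ⇒ AA·AA·AA·AA·CB·CB·CB·CB·AA·AA·AA·AA
    A ↦ CB
    B ↦ AA
    C ↦ AA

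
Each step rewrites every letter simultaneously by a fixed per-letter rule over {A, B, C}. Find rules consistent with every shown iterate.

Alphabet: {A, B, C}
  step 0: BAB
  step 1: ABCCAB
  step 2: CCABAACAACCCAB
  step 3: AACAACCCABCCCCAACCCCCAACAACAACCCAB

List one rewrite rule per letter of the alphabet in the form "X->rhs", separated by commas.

  step 2 ⇒ step 3: CCABAACAACCCAB ⇒ AAC·AAC·CC·AB·CC·CC·AAC·CC·CC·AAC·AAC·AAC·CC·AB
    A ↦ CC
    B ↦ AB
    C ↦ AAC

A->CC, B->AB, C->AAC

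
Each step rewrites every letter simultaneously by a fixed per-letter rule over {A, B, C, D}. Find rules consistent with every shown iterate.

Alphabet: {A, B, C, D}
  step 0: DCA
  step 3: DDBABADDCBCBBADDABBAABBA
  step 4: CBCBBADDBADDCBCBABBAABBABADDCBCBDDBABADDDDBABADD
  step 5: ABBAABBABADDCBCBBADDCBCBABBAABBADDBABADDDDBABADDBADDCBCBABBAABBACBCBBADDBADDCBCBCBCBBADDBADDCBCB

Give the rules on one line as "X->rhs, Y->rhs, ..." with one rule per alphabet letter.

  step 4 ⇒ step 5: CBCBBADDBADDCBCBABBAABBABADDCBCBDDBABADDDDBABADD ⇒ AB·BA·AB·BA·BA·DD·CB·CB·BA·DD·CB·CB·AB·BA·AB·BA·DD·BA·BA·DD·DD·BA·BA·DD·BA·DD·CB·CB·AB·BA·AB·BA·CB·CB·BA·DD·BA·DD·CB·CB·CB·CB·BA·DD·BA·DD·CB·CB
    A ↦ DD
    B ↦ BA
    C ↦ AB
    D ↦ CB

A->DD, B->BA, C->AB, D->CB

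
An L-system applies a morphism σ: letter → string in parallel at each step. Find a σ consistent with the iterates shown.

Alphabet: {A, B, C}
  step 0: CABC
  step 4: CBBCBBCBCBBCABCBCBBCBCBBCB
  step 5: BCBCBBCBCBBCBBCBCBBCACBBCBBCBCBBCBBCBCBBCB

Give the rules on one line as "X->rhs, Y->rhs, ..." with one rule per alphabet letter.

  step 4 ⇒ step 5: CBBCBBCBCBBCABCBCBBCBCBBCB ⇒ B·CB·CB·B·CB·CB·B·CB·B·CB·CB·B·CA·CB·B·CB·B·CB·CB·B·CB·B·CB·CB·B·CB
    A ↦ CA
    B ↦ CB
    C ↦ B

A->CA, B->CB, C->B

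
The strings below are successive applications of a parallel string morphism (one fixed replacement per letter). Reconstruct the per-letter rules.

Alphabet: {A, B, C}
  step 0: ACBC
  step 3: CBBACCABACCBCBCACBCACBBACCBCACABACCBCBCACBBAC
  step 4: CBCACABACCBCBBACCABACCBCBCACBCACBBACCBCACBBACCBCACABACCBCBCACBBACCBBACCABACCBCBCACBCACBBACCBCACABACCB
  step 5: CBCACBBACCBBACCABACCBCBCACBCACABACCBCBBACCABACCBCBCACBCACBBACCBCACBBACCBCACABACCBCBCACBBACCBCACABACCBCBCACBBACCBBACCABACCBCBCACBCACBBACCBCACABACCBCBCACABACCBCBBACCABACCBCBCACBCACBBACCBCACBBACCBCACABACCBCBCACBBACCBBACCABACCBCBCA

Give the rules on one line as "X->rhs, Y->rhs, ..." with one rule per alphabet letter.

A->BAC, B->CA, C->CB

  step 4 ⇒ step 5: CBCACABACCBCBBACCABACCBCBCACBCACBBACCBCACBBACCBCACABACCBCBCACBBACCBBACCABACCBCBCACBCACBBACCBCACABACCB ⇒ CB·CA·CB·BAC·CB·BAC·CA·BAC·CB·CB·CA·CB·CA·CA·BAC·CB·CB·BAC·CA·BAC·CB·CB·CA·CB·CA·CB·BAC·CB·CA·CB·BAC·CB·CA·CA·BAC·CB·CB·CA·CB·BAC·CB·CA·CA·BAC·CB·CB·CA·CB·BAC·CB·BAC·CA·BAC·CB·CB·CA·CB·CA·CB·BAC·CB·CA·CA·BAC·CB·CB·CA·CA·BAC·CB·CB·BAC·CA·BAC·CB·CB·CA·CB·CA·CB·BAC·CB·CA·CB·BAC·CB·CA·CA·BAC·CB·CB·CA·CB·BAC·CB·BAC·CA·BAC·CB·CB·CA
    A ↦ BAC
    B ↦ CA
    C ↦ CB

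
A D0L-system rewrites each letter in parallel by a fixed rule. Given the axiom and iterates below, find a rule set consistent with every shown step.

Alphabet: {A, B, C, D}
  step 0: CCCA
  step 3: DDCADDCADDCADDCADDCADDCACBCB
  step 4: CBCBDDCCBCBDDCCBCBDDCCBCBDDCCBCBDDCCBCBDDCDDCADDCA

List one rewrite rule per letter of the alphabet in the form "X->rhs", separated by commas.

  step 3 ⇒ step 4: DDCADDCADDCADDCADDCADDCACBCB ⇒ CB·CB·DD·C·CB·CB·DD·C·CB·CB·DD·C·CB·CB·DD·C·CB·CB·DD·C·CB·CB·DD·C·DD·CA·DD·CA
    A ↦ C
    B ↦ CA
    C ↦ DD
    D ↦ CB

A->C, B->CA, C->DD, D->CB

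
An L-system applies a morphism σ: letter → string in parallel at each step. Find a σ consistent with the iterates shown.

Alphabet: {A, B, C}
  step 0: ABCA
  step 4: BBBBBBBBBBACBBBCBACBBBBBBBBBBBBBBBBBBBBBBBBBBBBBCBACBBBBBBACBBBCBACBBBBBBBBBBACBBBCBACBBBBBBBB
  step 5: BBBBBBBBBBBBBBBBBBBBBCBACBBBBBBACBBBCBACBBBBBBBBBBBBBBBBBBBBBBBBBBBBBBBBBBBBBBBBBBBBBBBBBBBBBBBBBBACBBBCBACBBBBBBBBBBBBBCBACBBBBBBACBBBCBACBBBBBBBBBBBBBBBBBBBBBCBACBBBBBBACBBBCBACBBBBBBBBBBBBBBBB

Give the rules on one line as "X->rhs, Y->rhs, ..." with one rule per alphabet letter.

A->BCB, B->BB, C->AC

  step 4 ⇒ step 5: BBBBBBBBBBACBBBCBACBBBBBBBBBBBBBBBBBBBBBBBBBBBBBCBACBBBBBBACBBBCBACBBBBBBBBBBACBBBCBACBBBBBBBB ⇒ BB·BB·BB·BB·BB·BB·BB·BB·BB·BB·BCB·AC·BB·BB·BB·AC·BB·BCB·AC·BB·BB·BB·BB·BB·BB·BB·BB·BB·BB·BB·BB·BB·BB·BB·BB·BB·BB·BB·BB·BB·BB·BB·BB·BB·BB·BB·BB·BB·AC·BB·BCB·AC·BB·BB·BB·BB·BB·BB·BCB·AC·BB·BB·BB·AC·BB·BCB·AC·BB·BB·BB·BB·BB·BB·BB·BB·BB·BB·BCB·AC·BB·BB·BB·AC·BB·BCB·AC·BB·BB·BB·BB·BB·BB·BB·BB
    A ↦ BCB
    B ↦ BB
    C ↦ AC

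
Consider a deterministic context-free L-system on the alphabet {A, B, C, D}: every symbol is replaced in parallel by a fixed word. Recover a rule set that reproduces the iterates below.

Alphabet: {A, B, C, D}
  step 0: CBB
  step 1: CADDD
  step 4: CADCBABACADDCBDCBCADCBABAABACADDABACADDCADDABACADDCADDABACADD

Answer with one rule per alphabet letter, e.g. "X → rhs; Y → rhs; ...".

  step 0 ⇒ step 1: CBB ⇒ CAD·D·D
    B ↦ D
    C ↦ CAD
    A ↦ CB  (constrained at step 1)
    D ↦ ABA  (constrained at step 1)

A->CB, B->D, C->CAD, D->ABA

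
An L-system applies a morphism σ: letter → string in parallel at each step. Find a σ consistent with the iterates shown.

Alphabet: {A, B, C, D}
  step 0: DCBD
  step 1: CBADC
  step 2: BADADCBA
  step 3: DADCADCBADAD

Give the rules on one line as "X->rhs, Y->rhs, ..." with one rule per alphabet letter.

A->AD, B->D, C->BA, D->C

  step 2 ⇒ step 3: BADADCBA ⇒ D·AD·C·AD·C·BA·D·AD
    A ↦ AD
    B ↦ D
    C ↦ BA
    D ↦ C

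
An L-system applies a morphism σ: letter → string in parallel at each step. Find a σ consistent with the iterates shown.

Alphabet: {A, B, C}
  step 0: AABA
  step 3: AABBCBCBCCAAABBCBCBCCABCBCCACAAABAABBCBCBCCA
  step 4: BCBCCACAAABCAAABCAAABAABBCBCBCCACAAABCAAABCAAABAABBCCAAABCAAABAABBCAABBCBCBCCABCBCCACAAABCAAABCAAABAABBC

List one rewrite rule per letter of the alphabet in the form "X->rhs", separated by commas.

  step 3 ⇒ step 4: AABBCBCBCCAAABBCBCBCCABCBCCACAAABAABBCBCBCCA ⇒ BC·BC·CA·CA·AAB·CA·AAB·CA·AAB·AAB·BC·BC·BC·CA·CA·AAB·CA·AAB·CA·AAB·AAB·BC·CA·AAB·CA·AAB·AAB·BC·AAB·BC·BC·BC·CA·BC·BC·CA·CA·AAB·CA·AAB·CA·AAB·AAB·BC
    A ↦ BC
    B ↦ CA
    C ↦ AAB

A->BC, B->CA, C->AAB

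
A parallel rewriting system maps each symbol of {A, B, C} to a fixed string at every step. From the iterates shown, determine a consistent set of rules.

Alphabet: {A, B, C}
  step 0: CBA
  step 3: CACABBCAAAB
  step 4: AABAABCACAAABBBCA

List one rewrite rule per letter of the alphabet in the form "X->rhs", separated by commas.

  step 3 ⇒ step 4: CACABBCAAAB ⇒ AA·B·AA·B·CA·CA·AA·B·B·B·CA
    A ↦ B
    B ↦ CA
    C ↦ AA

A->B, B->CA, C->AA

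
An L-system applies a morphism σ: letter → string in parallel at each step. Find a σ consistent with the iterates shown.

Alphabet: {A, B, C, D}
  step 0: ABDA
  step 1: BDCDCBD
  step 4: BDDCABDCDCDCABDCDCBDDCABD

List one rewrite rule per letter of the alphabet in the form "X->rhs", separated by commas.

A->BD, B->C, C->A, D->DC

  step 0 ⇒ step 1: ABDA ⇒ BD·C·DC·BD
    A ↦ BD
    B ↦ C
    D ↦ DC
    C ↦ A  (constrained at step 1)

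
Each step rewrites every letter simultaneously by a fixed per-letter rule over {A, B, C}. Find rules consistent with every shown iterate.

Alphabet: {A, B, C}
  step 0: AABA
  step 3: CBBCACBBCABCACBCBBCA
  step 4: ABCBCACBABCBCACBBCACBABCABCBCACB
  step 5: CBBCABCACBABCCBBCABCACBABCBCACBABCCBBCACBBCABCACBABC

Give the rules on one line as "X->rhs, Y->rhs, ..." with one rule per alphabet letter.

A->CB, B->BC, C->A

  step 4 ⇒ step 5: ABCBCACBABCBCACBBCACBABCABCBCACB ⇒ CB·BC·A·BC·A·CB·A·BC·CB·BC·A·BC·A·CB·A·BC·BC·A·CB·A·BC·CB·BC·A·CB·BC·A·BC·A·CB·A·BC
    A ↦ CB
    B ↦ BC
    C ↦ A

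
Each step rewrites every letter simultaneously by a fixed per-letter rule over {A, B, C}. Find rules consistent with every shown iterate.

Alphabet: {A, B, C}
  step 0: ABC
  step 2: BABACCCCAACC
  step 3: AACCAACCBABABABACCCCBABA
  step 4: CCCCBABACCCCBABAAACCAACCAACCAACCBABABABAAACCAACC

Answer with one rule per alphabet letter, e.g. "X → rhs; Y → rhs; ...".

A->CC, B->AA, C->BA

  step 3 ⇒ step 4: AACCAACCBABABABACCCCBABA ⇒ CC·CC·BA·BA·CC·CC·BA·BA·AA·CC·AA·CC·AA·CC·AA·CC·BA·BA·BA·BA·AA·CC·AA·CC
    A ↦ CC
    B ↦ AA
    C ↦ BA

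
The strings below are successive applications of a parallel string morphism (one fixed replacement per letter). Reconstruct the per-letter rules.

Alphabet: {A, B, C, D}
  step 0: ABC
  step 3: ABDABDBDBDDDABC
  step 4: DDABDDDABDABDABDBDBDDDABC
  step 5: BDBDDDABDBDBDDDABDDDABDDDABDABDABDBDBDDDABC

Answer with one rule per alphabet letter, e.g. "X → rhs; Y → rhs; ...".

A->DD, B->A, C->BC, D->BD

  step 4 ⇒ step 5: DDABDDDABDABDABDBDBDDDABC ⇒ BD·BD·DD·A·BD·BD·BD·DD·A·BD·DD·A·BD·DD·A·BD·A·BD·A·BD·BD·BD·DD·A·BC
    A ↦ DD
    B ↦ A
    C ↦ BC
    D ↦ BD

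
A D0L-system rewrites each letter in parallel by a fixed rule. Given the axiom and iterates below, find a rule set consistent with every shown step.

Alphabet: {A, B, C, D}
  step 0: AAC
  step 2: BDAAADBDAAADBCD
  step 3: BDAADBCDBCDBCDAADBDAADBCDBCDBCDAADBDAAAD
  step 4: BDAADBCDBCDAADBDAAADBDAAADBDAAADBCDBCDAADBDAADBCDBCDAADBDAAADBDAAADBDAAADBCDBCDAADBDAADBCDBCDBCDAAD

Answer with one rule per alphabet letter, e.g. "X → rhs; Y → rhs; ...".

  step 3 ⇒ step 4: BDAADBCDBCDBCDAADBDAADBCDBCDBCDAADBDAAAD ⇒ BD·AAD·BCD·BCD·AAD·BD·A·AAD·BD·A·AAD·BD·A·AAD·BCD·BCD·AAD·BD·AAD·BCD·BCD·AAD·BD·A·AAD·BD·A·AAD·BD·A·AAD·BCD·BCD·AAD·BD·AAD·BCD·BCD·BCD·AAD
    A ↦ BCD
    B ↦ BD
    C ↦ A
    D ↦ AAD

A->BCD, B->BD, C->A, D->AAD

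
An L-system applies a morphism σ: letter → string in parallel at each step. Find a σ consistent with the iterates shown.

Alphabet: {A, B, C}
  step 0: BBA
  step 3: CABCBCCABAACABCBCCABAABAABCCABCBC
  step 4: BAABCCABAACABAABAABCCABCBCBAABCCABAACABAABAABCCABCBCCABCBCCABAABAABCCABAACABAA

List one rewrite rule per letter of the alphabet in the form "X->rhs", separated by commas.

  step 3 ⇒ step 4: CABCBCCABAACABCBCCABAABAABCCABCBC ⇒ BAA·BC·CA·BAA·CA·BAA·BAA·BC·CA·BC·BC·BAA·BC·CA·BAA·CA·BAA·BAA·BC·CA·BC·BC·CA·BC·BC·CA·BAA·BAA·BC·CA·BAA·CA·BAA
    A ↦ BC
    B ↦ CA
    C ↦ BAA

A->BC, B->CA, C->BAA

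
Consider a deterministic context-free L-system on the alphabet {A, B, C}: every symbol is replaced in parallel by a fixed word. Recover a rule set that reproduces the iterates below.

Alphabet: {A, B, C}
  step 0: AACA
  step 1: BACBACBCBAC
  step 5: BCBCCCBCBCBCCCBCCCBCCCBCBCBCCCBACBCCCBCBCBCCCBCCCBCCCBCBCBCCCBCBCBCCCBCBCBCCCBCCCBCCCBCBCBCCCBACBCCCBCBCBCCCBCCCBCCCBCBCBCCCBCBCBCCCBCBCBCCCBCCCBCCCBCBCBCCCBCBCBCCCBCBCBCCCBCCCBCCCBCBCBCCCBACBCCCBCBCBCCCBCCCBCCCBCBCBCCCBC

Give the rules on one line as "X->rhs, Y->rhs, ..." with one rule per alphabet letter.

  step 0 ⇒ step 1: AACA ⇒ BAC·BAC·BC·BAC
    A ↦ BAC
    C ↦ BC
    B ↦ CC  (constrained at step 1)

A->BAC, B->CC, C->BC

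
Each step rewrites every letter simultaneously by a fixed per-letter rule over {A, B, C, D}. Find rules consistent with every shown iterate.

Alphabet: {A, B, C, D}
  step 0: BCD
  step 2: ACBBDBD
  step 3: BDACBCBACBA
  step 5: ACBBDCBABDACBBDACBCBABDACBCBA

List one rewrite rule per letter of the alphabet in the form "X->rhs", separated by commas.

  step 2 ⇒ step 3: ACBBDBD ⇒ BD·A·CB·CB·A·CB·A
    A ↦ BD
    B ↦ CB
    C ↦ A
    D ↦ A

A->BD, B->CB, C->A, D->A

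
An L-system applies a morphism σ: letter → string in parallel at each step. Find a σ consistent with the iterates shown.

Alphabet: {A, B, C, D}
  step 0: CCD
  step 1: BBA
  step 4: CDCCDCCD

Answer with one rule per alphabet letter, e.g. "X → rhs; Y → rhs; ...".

A->C, B->CD, C->B, D->A

  step 0 ⇒ step 1: CCD ⇒ B·B·A
    C ↦ B
    D ↦ A
    A ↦ C  (constrained at step 1)
    B ↦ CD  (constrained at step 1)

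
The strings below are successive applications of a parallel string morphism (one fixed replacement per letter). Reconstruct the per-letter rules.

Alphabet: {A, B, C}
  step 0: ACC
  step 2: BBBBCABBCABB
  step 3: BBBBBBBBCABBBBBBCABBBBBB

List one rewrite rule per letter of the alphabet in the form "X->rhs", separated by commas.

A->BB, B->BB, C->CA

  step 2 ⇒ step 3: BBBBCABBCABB ⇒ BB·BB·BB·BB·CA·BB·BB·BB·CA·BB·BB·BB
    A ↦ BB
    B ↦ BB
    C ↦ CA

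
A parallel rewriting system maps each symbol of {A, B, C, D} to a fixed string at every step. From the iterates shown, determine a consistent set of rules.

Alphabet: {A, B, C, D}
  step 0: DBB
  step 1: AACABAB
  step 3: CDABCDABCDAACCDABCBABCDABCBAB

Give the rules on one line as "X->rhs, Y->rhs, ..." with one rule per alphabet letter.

  step 0 ⇒ step 1: DBB ⇒ AAC·AB·AB
    B ↦ AB
    D ↦ AAC
    A ↦ CB  (constrained at step 1)
    C ↦ CD  (constrained at step 1)

A->CB, B->AB, C->CD, D->AAC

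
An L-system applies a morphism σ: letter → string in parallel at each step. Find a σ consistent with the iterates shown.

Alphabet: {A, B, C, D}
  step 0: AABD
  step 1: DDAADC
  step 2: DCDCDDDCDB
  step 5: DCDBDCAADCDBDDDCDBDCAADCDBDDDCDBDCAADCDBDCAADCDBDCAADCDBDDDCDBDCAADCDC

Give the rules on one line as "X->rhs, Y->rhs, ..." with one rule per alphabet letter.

A->D, B->AA, C->DB, D->DC

  step 1 ⇒ step 2: DDAADC ⇒ DC·DC·D·D·DC·DB
    A ↦ D
    C ↦ DB
    D ↦ DC
  step 0 ⇒ step 1: AABD ⇒ D·D·AA·DC
    B ↦ AA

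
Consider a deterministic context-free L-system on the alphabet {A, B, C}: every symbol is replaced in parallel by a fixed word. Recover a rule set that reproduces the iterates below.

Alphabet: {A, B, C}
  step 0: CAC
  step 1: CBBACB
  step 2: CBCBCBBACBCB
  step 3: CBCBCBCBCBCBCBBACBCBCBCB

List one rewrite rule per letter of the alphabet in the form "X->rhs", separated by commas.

  step 2 ⇒ step 3: CBCBCBBACBCB ⇒ CB·CB·CB·CB·CB·CB·CB·BA·CB·CB·CB·CB
    A ↦ BA
    B ↦ CB
    C ↦ CB

A->BA, B->CB, C->CB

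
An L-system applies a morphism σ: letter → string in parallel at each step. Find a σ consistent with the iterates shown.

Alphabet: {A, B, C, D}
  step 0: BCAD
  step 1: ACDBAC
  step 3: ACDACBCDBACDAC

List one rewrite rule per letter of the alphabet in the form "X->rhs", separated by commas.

A->B, B->A, C->CD, D->AC

  step 0 ⇒ step 1: BCAD ⇒ A·CD·B·AC
    A ↦ B
    B ↦ A
    C ↦ CD
    D ↦ AC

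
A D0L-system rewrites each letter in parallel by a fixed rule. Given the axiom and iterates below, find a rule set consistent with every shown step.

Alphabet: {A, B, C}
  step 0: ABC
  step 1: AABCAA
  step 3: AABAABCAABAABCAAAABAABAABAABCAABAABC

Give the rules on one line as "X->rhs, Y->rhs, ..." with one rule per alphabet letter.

A->AAB, B->C, C->AA

  step 0 ⇒ step 1: ABC ⇒ AAB·C·AA
    A ↦ AAB
    B ↦ C
    C ↦ AA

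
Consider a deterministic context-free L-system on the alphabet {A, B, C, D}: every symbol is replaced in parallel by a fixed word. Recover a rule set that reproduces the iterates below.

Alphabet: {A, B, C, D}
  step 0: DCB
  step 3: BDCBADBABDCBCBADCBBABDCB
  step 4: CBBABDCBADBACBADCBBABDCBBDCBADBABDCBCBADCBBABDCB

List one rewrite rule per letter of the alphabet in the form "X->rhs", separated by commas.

  step 3 ⇒ step 4: BDCBADBABDCBCBADCBBABDCB ⇒ CB·BA·BD·CB·AD·BA·CB·AD·CB·BA·BD·CB·BD·CB·AD·BA·BD·CB·CB·AD·CB·BA·BD·CB
    A ↦ AD
    B ↦ CB
    C ↦ BD
    D ↦ BA

A->AD, B->CB, C->BD, D->BA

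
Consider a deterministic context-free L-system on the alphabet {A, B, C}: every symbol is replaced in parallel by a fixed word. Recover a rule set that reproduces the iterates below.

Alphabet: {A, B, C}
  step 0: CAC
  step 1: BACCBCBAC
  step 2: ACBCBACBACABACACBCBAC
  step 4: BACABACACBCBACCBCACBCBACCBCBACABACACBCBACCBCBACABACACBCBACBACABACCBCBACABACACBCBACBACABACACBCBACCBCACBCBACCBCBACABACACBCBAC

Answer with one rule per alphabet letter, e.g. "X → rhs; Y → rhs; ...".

  step 1 ⇒ step 2: BACCBCBAC ⇒ A·CBC·BAC·BAC·A·BAC·A·CBC·BAC
    A ↦ CBC
    B ↦ A
    C ↦ BAC

A->CBC, B->A, C->BAC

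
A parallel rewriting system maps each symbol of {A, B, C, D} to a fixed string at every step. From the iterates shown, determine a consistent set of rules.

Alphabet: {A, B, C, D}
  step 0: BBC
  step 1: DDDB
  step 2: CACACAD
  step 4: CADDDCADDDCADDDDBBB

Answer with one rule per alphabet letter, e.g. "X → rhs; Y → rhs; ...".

  step 1 ⇒ step 2: DDDB ⇒ CA·CA·CA·D
    B ↦ D
    D ↦ CA
    A ↦ BB  (constrained at step 2)
  step 0 ⇒ step 1: BBC ⇒ D·D·DB
    C ↦ DB

A->BB, B->D, C->DB, D->CA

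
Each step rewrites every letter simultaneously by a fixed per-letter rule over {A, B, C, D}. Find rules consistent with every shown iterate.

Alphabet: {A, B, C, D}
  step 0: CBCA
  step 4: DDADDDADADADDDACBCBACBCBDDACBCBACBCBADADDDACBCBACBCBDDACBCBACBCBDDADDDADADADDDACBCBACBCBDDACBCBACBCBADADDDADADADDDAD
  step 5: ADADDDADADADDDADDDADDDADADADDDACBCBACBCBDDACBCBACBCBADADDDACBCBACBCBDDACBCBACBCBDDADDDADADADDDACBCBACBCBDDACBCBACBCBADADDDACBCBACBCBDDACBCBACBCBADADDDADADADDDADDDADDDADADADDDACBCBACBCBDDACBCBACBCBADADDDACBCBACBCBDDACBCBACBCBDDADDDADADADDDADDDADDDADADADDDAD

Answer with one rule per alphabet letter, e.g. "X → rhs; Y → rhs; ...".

  step 4 ⇒ step 5: DDADDDADADADDDACBCBACBCBDDACBCBACBCBADADDDACBCBACBCBDDACBCBACBCBDDADDDADADADDDACBCBACBCBDDACBCBACBCBADADDDADADADDDAD ⇒ AD·AD·DD·AD·AD·AD·DD·AD·DD·AD·DD·AD·AD·AD·DD·ACB·CB·ACB·CB·DD·ACB·CB·ACB·CB·AD·AD·DD·ACB·CB·ACB·CB·DD·ACB·CB·ACB·CB·DD·AD·DD·AD·AD·AD·DD·ACB·CB·ACB·CB·DD·ACB·CB·ACB·CB·AD·AD·DD·ACB·CB·ACB·CB·DD·ACB·CB·ACB·CB·AD·AD·DD·AD·AD·AD·DD·AD·DD·AD·DD·AD·AD·AD·DD·ACB·CB·ACB·CB·DD·ACB·CB·ACB·CB·AD·AD·DD·ACB·CB·ACB·CB·DD·ACB·CB·ACB·CB·DD·AD·DD·AD·AD·AD·DD·AD·DD·AD·DD·AD·AD·AD·DD·AD
    A ↦ DD
    B ↦ CB
    C ↦ ACB
    D ↦ AD

A->DD, B->CB, C->ACB, D->AD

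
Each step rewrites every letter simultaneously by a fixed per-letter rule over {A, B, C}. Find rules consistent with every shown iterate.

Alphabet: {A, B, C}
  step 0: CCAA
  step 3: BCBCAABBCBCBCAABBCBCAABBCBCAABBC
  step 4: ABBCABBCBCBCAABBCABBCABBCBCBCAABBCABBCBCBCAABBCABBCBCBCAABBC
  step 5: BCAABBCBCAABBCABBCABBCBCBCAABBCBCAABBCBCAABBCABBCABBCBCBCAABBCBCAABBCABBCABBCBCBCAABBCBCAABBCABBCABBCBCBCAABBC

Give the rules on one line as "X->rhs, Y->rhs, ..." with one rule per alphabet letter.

A->BC, B->A, C->BBC

  step 4 ⇒ step 5: ABBCABBCBCBCAABBCABBCABBCBCBCAABBCABBCBCBCAABBCABBCBCBCAABBC ⇒ BC·A·A·BBC·BC·A·A·BBC·A·BBC·A·BBC·BC·BC·A·A·BBC·BC·A·A·BBC·BC·A·A·BBC·A·BBC·A·BBC·BC·BC·A·A·BBC·BC·A·A·BBC·A·BBC·A·BBC·BC·BC·A·A·BBC·BC·A·A·BBC·A·BBC·A·BBC·BC·BC·A·A·BBC
    A ↦ BC
    B ↦ A
    C ↦ BBC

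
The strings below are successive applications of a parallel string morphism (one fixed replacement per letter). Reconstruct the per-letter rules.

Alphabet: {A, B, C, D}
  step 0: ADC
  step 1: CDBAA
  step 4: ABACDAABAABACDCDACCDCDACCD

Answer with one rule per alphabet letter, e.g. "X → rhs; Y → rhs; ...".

  step 0 ⇒ step 1: ADC ⇒ CD·BA·A
    A ↦ CD
    C ↦ A
    D ↦ BA
    B ↦ AC  (constrained at step 1)

A->CD, B->AC, C->A, D->BA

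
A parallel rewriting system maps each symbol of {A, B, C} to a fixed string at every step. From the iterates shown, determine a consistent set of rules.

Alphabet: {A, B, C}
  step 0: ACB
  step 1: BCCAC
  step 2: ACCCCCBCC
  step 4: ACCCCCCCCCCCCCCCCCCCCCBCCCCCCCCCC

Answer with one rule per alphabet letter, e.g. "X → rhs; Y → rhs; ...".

A->B, B->AC, C->CC

  step 1 ⇒ step 2: BCCAC ⇒ AC·CC·CC·B·CC
    A ↦ B
    B ↦ AC
    C ↦ CC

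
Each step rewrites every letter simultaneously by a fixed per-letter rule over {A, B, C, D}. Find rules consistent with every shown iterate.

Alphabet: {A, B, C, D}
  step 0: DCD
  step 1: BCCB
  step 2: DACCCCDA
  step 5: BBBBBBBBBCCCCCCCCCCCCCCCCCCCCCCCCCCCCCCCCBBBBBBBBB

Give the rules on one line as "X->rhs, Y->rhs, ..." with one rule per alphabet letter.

  step 1 ⇒ step 2: BCCB ⇒ DA·CC·CC·DA
    B ↦ DA
    C ↦ CC
    A ↦ BB  (constrained at step 2)
  step 0 ⇒ step 1: DCD ⇒ B·CC·B
    D ↦ B

A->BB, B->DA, C->CC, D->B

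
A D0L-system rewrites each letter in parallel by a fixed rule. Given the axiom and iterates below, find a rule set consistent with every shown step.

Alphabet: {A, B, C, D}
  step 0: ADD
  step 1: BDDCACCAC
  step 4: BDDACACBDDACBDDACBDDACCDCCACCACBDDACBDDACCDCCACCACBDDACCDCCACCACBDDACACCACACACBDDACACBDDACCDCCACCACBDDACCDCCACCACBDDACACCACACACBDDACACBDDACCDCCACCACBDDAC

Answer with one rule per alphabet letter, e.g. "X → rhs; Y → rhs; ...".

A->BDD, B->CDC, C->AC, D->CAC

  step 0 ⇒ step 1: ADD ⇒ BDD·CAC·CAC
    A ↦ BDD
    D ↦ CAC
    B ↦ CDC  (constrained at step 1)
    C ↦ AC  (constrained at step 1)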